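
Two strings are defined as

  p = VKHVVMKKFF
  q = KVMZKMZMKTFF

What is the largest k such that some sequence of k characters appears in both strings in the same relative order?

7

Let dp[i][j] be the LCS length of the first i characters of p and the first j characters of q. dp[i][j] = dp[i-1][j-1]+1 when the i-th and j-th characters match, else max(dp[i-1][j], dp[i][j-1]).
    ·  K  V  M  Z  K  M  Z  M  K  T  F  F
 ·  0  0  0  0  0  0  0  0  0  0  0  0  0
 V  0  0  1  1  1  1  1  1  1  1  1  1  1
 K  0  1  1  1  1  2  2  2  2  2  2  2  2
 H  0  1  1  1  1  2  2  2  2  2  2  2  2
 V  0  1  2  2  2  2  2  2  2  2  2  2  2
 V  0  1  2  2  2  2  2  2  2  2  2  2  2
 M  0  1  2  3  3  3  3  3  3  3  3  3  3
 K  0  1  2  3  3  4  4  4  4  4  4  4  4
 K  0  1  2  3  3  4  4  4  4  5  5  5  5
 F  0  1  2  3  3  4  4  4  4  5  5  6  6
 F  0  1  2  3  3  4  4  4  4  5  5  6  7
dp[10][12] = 7. One LCS (by backtracking along matches): KVMKKFF.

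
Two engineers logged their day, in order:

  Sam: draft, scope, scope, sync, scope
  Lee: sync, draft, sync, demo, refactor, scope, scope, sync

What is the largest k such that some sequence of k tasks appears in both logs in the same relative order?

One common subsequence of length 4: draft (Sam #1, Lee #2) → scope (Sam #2, Lee #6) → scope (Sam #3, Lee #7) → sync (Sam #4, Lee #8). Since dp[5][8] = 4, nothing longer is possible.

4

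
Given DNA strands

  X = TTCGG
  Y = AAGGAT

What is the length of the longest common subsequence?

Pick G (X #4, Y #3); then G (X #5, Y #4); all 2 bases appear in both, in order, and the DP table's final entry dp[5][6] is also 2, so no common subsequence is longer.

2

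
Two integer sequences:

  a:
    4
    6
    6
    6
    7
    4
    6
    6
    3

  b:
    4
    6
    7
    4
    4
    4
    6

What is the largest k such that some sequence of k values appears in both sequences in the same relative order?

Pick 4 [1,1]; then 6 [4,2]; then 7 [5,3]; then 4 [6,6]; then 6 [8,7]; all 5 values appear in both, in order. Since dp[9][7] = 5, nothing longer is possible.

5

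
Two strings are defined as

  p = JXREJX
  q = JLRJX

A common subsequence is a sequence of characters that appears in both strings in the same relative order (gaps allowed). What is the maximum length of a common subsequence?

4

Match J [1,1]; then R [3,3]; then J [5,4]; then X [6,5] — 4 characters in the same relative order in both, and the DP table's final entry dp[6][5] is also 4, so no common subsequence is longer.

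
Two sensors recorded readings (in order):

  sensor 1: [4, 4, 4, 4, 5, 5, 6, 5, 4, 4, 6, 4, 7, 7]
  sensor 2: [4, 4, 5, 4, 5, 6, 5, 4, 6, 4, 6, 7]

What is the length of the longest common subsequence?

One common subsequence of length 10: 4 (sensor 1 #1, sensor 2 #1); then 4 (sensor 1 #2, sensor 2 #2); then 4 (sensor 1 #4, sensor 2 #4); then 5 (sensor 1 #6, sensor 2 #5); then 6 (sensor 1 #7, sensor 2 #6); then 5 (sensor 1 #8, sensor 2 #7); then 4 (sensor 1 #9, sensor 2 #8); then 4 (sensor 1 #10, sensor 2 #10); then 6 (sensor 1 #11, sensor 2 #11); then 7 (sensor 1 #14, sensor 2 #12). The LCS DP gives dp[14][12] = 10, so this is optimal.

10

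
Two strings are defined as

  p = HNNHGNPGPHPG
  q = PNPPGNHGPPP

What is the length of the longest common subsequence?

Let dp[i][j] be the LCS length of the first i characters of p and the first j characters of q. dp[i][j] = dp[i-1][j-1]+1 when the i-th and j-th characters match, else max(dp[i-1][j], dp[i][j-1]).
    ·  P  N  P  P  G  N  H  G  P  P  P
 ·  0  0  0  0  0  0  0  0  0  0  0  0
 H  0  0  0  0  0  0  0  1  1  1  1  1
 N  0  0  1  1  1  1  1  1  1  1  1  1
 N  0  0  1  1  1  1  2  2  2  2  2  2
 H  0  0  1  1  1  1  2  3  3  3  3  3
 G  0  0  1  1  1  2  2  3  4  4  4  4
 N  0  0  1  1  1  2  3  3  4  4  4  4
 P  0  1  1  2  2  2  3  3  4  5  5  5
 G  0  1  1  2  2  3  3  3  4  5  5  5
 P  0  1  1  2  3  3  3  3  4  5  6  6
 H  0  1  1  2  3  3  3  4  4  5  6  6
 P  0  1  1  2  3  3  3  4  4  5  6  7
 G  0  1  1  2  3  4  4  4  5  5  6  7
dp[12][11] = 7. One LCS (by backtracking along matches): NNHGPPP.

7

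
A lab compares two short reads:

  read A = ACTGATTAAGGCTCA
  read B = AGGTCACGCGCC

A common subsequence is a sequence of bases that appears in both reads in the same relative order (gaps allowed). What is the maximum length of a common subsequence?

8

One common subsequence of length 8: A (read A #1, read B #1); then G (read A #4, read B #3); then T (read A #6, read B #4); then A (read A #8, read B #6); then G (read A #10, read B #8); then G (read A #11, read B #10); then C (read A #12, read B #11); then C (read A #14, read B #12). Since dp[15][12] = 8, nothing longer is possible.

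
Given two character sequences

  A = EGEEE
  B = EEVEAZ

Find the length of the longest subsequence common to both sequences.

3

Let dp[i][j] be the LCS length of the first i characters of A and the first j characters of B. dp[i][j] = dp[i-1][j-1]+1 when the i-th and j-th characters match, else max(dp[i-1][j], dp[i][j-1]).
    ·  E  E  V  E  A  Z
 ·  0  0  0  0  0  0  0
 E  0  1  1  1  1  1  1
 G  0  1  1  1  1  1  1
 E  0  1  2  2  2  2  2
 E  0  1  2  2  3  3  3
 E  0  1  2  2  3  3  3
dp[5][6] = 3. One LCS (by backtracking along matches): EEE.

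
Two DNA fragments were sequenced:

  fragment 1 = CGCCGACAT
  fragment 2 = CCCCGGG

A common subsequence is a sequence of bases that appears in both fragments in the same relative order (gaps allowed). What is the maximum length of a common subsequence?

Let dp[i][j] be the LCS length of the first i bases of fragment 1 and the first j bases of fragment 2. dp[i][j] = dp[i-1][j-1]+1 when the i-th and j-th bases match, else max(dp[i-1][j], dp[i][j-1]).
    ·  C  C  C  C  G  G  G
 ·  0  0  0  0  0  0  0  0
 C  0  1  1  1  1  1  1  1
 G  0  1  1  1  1  2  2  2
 C  0  1  2  2  2  2  2  2
 C  0  1  2  3  3  3  3  3
 G  0  1  2  3  3  4  4  4
 A  0  1  2  3  3  4  4  4
 C  0  1  2  3  4  4  4  4
 A  0  1  2  3  4  4  4  4
 T  0  1  2  3  4  4  4  4
dp[9][7] = 4. One LCS (by backtracking along matches): CCCG.

4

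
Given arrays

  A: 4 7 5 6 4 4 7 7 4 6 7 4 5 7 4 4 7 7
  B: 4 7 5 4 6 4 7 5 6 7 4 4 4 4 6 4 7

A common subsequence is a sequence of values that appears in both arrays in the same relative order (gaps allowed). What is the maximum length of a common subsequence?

12

Match 4 at A[1]=B[1], then 7 at A[2]=B[2], then 5 at A[3]=B[3], then 6 at A[4]=B[5], then 4 at A[6]=B[6], then 7 at A[7]=B[7], then 7 at A[8]=B[10], then 4 at A[9]=B[12], then 4 at A[12]=B[13], then 4 at A[15]=B[14], then 4 at A[16]=B[16], then 7 at A[18]=B[17] — 12 values in the same relative order in both, and the DP table's final entry dp[18][17] is also 12, so no common subsequence is longer.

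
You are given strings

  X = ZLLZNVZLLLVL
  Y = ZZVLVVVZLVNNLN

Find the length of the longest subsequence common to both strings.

7

Taking Z (X #1, Y #2), then L (X #2, Y #4), then V (X #6, Y #7), then Z (X #7, Y #8), then L (X #10, Y #9), then V (X #11, Y #10), then L (X #12, Y #13) gives a common subsequence of length 7. Since dp[12][14] = 7, nothing longer is possible.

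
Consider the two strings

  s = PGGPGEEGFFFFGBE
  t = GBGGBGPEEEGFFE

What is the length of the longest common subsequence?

One common subsequence of length 9: G (s #2, t #4) → G (s #3, t #6) → P (s #4, t #7) → E (s #6, t #9) → E (s #7, t #10) → G (s #8, t #11) → F (s #11, t #12) → F (s #12, t #13) → E (s #15, t #14). Since dp[15][14] = 9, nothing longer is possible.

9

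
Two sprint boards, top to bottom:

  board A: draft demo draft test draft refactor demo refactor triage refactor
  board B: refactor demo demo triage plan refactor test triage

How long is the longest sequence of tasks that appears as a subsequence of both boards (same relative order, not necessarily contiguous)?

4

Taking demo [2,2], then demo [7,3], then refactor [8,6], then triage [9,8] gives a common subsequence of length 4. The LCS DP gives dp[10][8] = 4, so this is optimal.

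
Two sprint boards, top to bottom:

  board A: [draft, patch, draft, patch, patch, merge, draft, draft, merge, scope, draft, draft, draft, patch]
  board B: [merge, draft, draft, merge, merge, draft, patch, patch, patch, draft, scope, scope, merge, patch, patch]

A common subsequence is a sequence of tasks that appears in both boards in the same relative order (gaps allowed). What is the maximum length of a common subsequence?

One common subsequence of length 7: draft (board A #1, board B #6) → patch (board A #2, board B #7) → patch (board A #4, board B #8) → patch (board A #5, board B #9) → draft (board A #7, board B #10) → merge (board A #9, board B #13) → patch (board A #14, board B #15), and the DP table's final entry dp[14][15] is also 7, so no common subsequence is longer.

7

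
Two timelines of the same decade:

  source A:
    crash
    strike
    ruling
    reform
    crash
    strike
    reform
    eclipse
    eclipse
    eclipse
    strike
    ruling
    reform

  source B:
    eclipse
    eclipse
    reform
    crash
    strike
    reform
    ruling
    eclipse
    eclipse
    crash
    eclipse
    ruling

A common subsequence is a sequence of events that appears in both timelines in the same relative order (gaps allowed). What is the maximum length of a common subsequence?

Taking reform [4,3], then crash [5,4], then strike [6,5], then reform [7,6], then eclipse [8,8], then eclipse [9,9], then eclipse [10,11], then ruling [12,12] gives a common subsequence of length 8. dp[13][12] = 8 confirms this is the maximum.

8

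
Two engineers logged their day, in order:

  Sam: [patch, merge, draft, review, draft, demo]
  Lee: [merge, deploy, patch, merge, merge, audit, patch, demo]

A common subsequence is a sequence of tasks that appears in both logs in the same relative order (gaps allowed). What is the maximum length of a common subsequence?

Match patch at Sam[1]=Lee[3]; then merge at Sam[2]=Lee[5]; then demo at Sam[6]=Lee[8] — 3 tasks in the same relative order in both. The LCS DP gives dp[6][8] = 3, so this is optimal.

3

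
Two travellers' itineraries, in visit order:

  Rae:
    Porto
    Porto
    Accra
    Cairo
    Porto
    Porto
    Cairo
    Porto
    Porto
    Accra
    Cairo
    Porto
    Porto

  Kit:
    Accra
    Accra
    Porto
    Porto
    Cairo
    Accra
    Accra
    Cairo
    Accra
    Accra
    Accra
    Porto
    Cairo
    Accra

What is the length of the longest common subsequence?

7

Pick Porto [1,3] → Porto [2,4] → Accra [3,7] → Cairo [4,8] → Porto [6,12] → Cairo [7,13] → Accra [10,14]; all 7 stops appear in both, in order. dp[13][14] = 7 confirms this is the maximum.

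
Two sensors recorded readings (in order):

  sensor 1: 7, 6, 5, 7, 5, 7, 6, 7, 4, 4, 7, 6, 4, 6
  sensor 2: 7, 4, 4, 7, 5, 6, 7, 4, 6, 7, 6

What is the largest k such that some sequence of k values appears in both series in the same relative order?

Taking 7 [1,1], 7 [4,4], 5 [5,5], 6 [7,6], 7 [8,7], 4 [9,8], 7 [11,10], 6 [14,11] gives a common subsequence of length 8, and the DP table's final entry dp[14][11] is also 8, so no common subsequence is longer.

8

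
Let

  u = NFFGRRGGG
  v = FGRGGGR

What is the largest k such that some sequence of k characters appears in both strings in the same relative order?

Let dp[i][j] be the LCS length of the first i characters of u and the first j characters of v. dp[i][j] = dp[i-1][j-1]+1 when the i-th and j-th characters match, else max(dp[i-1][j], dp[i][j-1]).
    ·  F  G  R  G  G  G  R
 ·  0  0  0  0  0  0  0  0
 N  0  0  0  0  0  0  0  0
 F  0  1  1  1  1  1  1  1
 F  0  1  1  1  1  1  1  1
 G  0  1  2  2  2  2  2  2
 R  0  1  2  3  3  3  3  3
 R  0  1  2  3  3  3  3  4
 G  0  1  2  3  4  4  4  4
 G  0  1  2  3  4  5  5  5
 G  0  1  2  3  4  5  6  6
dp[9][7] = 6. One LCS (by backtracking along matches): FGRGGG.

6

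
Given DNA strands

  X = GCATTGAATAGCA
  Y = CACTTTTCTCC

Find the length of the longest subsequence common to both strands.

Let dp[i][j] be the LCS length of the first i bases of X and the first j bases of Y. dp[i][j] = dp[i-1][j-1]+1 when the i-th and j-th bases match, else max(dp[i-1][j], dp[i][j-1]).
    ·  C  A  C  T  T  T  T  C  T  C  C
 ·  0  0  0  0  0  0  0  0  0  0  0  0
 G  0  0  0  0  0  0  0  0  0  0  0  0
 C  0  1  1  1  1  1  1  1  1  1  1  1
 A  0  1  2  2  2  2  2  2  2  2  2  2
 T  0  1  2  2  3  3  3  3  3  3  3  3
 T  0  1  2  2  3  4  4  4  4  4  4  4
 G  0  1  2  2  3  4  4  4  4  4  4  4
 A  0  1  2  2  3  4  4  4  4  4  4  4
 A  0  1  2  2  3  4  4  4  4  4  4  4
 T  0  1  2  2  3  4  5  5  5  5  5  5
 A  0  1  2  2  3  4  5  5  5  5  5  5
 G  0  1  2  2  3  4  5  5  5  5  5  5
 C  0  1  2  3  3  4  5  5  6  6  6  6
 A  0  1  2  3  3  4  5  5  6  6  6  6
dp[13][11] = 6. One LCS (by backtracking along matches): CATTTC.

6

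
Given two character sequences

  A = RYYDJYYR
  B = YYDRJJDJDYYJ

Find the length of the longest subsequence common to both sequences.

Taking Y [2,1], then Y [3,2], then D [4,7], then J [5,8], then Y [6,10], then Y [7,11] gives a common subsequence of length 6. Since dp[8][12] = 6, nothing longer is possible.

6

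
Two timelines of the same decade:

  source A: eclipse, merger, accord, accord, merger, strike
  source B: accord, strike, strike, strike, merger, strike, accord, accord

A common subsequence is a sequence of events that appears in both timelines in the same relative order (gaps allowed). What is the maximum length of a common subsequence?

3

One common subsequence of length 3: merger at source A[2]=source B[5]; then accord at source A[3]=source B[7]; then accord at source A[4]=source B[8]. Since dp[6][8] = 3, nothing longer is possible.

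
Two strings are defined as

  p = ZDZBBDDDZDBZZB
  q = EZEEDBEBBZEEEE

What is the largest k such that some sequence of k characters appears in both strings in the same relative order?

6

Pick Z [1,2]; then D [2,5]; then B [4,6]; then B [5,8]; then B [11,9]; then Z [12,10]; all 6 characters appear in both, in order, and the DP table's final entry dp[14][14] is also 6, so no common subsequence is longer.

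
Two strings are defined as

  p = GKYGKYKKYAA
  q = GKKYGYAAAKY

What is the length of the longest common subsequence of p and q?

Match G [1,1], then K [2,3], then Y [3,4], then G [4,5], then Y [6,6], then K [8,10], then Y [9,11] — 7 characters in the same relative order in both, and the DP table's final entry dp[11][11] is also 7, so no common subsequence is longer.

7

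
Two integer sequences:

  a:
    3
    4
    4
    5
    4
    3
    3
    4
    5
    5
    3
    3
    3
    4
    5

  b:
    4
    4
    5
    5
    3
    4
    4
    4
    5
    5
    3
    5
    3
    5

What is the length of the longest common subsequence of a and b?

Pick 4 (a #2, b #1), 4 (a #3, b #2), 5 (a #4, b #4), 4 (a #5, b #7), 4 (a #8, b #8), 5 (a #9, b #9), 5 (a #10, b #10), 3 (a #11, b #11), 3 (a #13, b #13), 5 (a #15, b #14); all 10 values appear in both, in order. Since dp[15][14] = 10, nothing longer is possible.

10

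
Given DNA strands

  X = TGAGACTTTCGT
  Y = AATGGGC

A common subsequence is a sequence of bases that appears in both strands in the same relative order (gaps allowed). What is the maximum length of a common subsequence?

4

Pick T at X[1]=Y[3], G at X[2]=Y[5], G at X[4]=Y[6], C at X[10]=Y[7]; all 4 bases appear in both, in order. Since dp[12][7] = 4, nothing longer is possible.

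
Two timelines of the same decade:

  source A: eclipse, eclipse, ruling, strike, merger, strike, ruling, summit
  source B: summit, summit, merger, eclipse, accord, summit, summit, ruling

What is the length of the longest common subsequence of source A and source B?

Pick eclipse (source A #1, source B #4), then ruling (source A #7, source B #8); all 2 events appear in both, in order. The LCS DP gives dp[8][8] = 2, so this is optimal.

2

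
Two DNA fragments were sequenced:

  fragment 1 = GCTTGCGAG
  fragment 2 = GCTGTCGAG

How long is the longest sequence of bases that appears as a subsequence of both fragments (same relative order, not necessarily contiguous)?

Let dp[i][j] be the LCS length of the first i bases of fragment 1 and the first j bases of fragment 2. dp[i][j] = dp[i-1][j-1]+1 when the i-th and j-th bases match, else max(dp[i-1][j], dp[i][j-1]).
    ·  G  C  T  G  T  C  G  A  G
 ·  0  0  0  0  0  0  0  0  0  0
 G  0  1  1  1  1  1  1  1  1  1
 C  0  1  2  2  2  2  2  2  2  2
 T  0  1  2  3  3  3  3  3  3  3
 T  0  1  2  3  3  4  4  4  4  4
 G  0  1  2  3  4  4  4  5  5  5
 C  0  1  2  3  4  4  5  5  5  5
 G  0  1  2  3  4  4  5  6  6  6
 A  0  1  2  3  4  4  5  6  7  7
 G  0  1  2  3  4  4  5  6  7  8
dp[9][9] = 8. One LCS (by backtracking along matches): GCTTCGAG.

8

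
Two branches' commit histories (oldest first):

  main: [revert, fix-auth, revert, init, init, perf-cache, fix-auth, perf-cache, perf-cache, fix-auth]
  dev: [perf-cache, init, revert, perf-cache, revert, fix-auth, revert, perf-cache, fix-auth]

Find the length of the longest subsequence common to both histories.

Taking revert at main[1]=dev[5]; then fix-auth at main[2]=dev[6]; then revert at main[3]=dev[7]; then perf-cache at main[9]=dev[8]; then fix-auth at main[10]=dev[9] gives a common subsequence of length 5, and the DP table's final entry dp[10][9] is also 5, so no common subsequence is longer.

5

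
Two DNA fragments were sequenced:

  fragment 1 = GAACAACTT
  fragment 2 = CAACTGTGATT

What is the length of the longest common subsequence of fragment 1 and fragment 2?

Match A at fragment 1[2]=fragment 2[2], A at fragment 1[3]=fragment 2[3], C at fragment 1[4]=fragment 2[4], A at fragment 1[6]=fragment 2[9], T at fragment 1[8]=fragment 2[10], T at fragment 1[9]=fragment 2[11] — 6 bases in the same relative order in both. The LCS DP gives dp[9][11] = 6, so this is optimal.

6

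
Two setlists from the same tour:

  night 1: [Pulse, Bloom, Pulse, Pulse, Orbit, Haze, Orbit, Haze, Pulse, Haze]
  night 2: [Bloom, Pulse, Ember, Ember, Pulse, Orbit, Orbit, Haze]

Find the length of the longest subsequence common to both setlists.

One common subsequence of length 6: Bloom [2,1], then Pulse [3,2], then Pulse [4,5], then Orbit [5,6], then Orbit [7,7], then Haze [10,8]. Since dp[10][8] = 6, nothing longer is possible.

6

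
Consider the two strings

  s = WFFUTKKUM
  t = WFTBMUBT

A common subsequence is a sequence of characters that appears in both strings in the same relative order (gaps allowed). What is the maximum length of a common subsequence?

Let dp[i][j] be the LCS length of the first i characters of s and the first j characters of t. dp[i][j] = dp[i-1][j-1]+1 when the i-th and j-th characters match, else max(dp[i-1][j], dp[i][j-1]).
    ·  W  F  T  B  M  U  B  T
 ·  0  0  0  0  0  0  0  0  0
 W  0  1  1  1  1  1  1  1  1
 F  0  1  2  2  2  2  2  2  2
 F  0  1  2  2  2  2  2  2  2
 U  0  1  2  2  2  2  3  3  3
 T  0  1  2  3  3  3  3  3  4
 K  0  1  2  3  3  3  3  3  4
 K  0  1  2  3  3  3  3  3  4
 U  0  1  2  3  3  3  4  4  4
 M  0  1  2  3  3  4  4  4  4
dp[9][8] = 4. One LCS (by backtracking along matches): WFUT.

4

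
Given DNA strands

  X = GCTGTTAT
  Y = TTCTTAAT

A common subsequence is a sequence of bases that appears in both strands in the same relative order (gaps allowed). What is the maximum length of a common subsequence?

Let dp[i][j] be the LCS length of the first i bases of X and the first j bases of Y. dp[i][j] = dp[i-1][j-1]+1 when the i-th and j-th bases match, else max(dp[i-1][j], dp[i][j-1]).
    ·  T  T  C  T  T  A  A  T
 ·  0  0  0  0  0  0  0  0  0
 G  0  0  0  0  0  0  0  0  0
 C  0  0  0  1  1  1  1  1  1
 T  0  1  1  1  2  2  2  2  2
 G  0  1  1  1  2  2  2  2  2
 T  0  1  2  2  2  3  3  3  3
 T  0  1  2  2  3  3  3  3  4
 A  0  1  2  2  3  3  4  4  4
 T  0  1  2  2  3  4  4  4  5
dp[8][8] = 5. One LCS (by backtracking along matches): CTTAT.

5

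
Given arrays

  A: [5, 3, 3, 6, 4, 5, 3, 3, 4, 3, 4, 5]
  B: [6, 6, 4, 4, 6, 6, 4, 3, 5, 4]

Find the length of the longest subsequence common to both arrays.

5

Let dp[i][j] be the LCS length of the first i values of A and the first j values of B. dp[i][j] = dp[i-1][j-1]+1 when the i-th and j-th values match, else max(dp[i-1][j], dp[i][j-1]).
    ·  6  6  4  4  6  6  4  3  5  4
 ·  0  0  0  0  0  0  0  0  0  0  0
 5  0  0  0  0  0  0  0  0  0  1  1
 3  0  0  0  0  0  0  0  0  1  1  1
 3  0  0  0  0  0  0  0  0  1  1  1
 6  0  1  1  1  1  1  1  1  1  1  1
 4  0  1  1  2  2  2  2  2  2  2  2
 5  0  1  1  2  2  2  2  2  2  3  3
 3  0  1  1  2  2  2  2  2  3  3  3
 3  0  1  1  2  2  2  2  2  3  3  3
 4  0  1  1  2  3  3  3  3  3  3  4
 3  0  1  1  2  3  3  3  3  4  4  4
 4  0  1  1  2  3  3  3  4  4  4  5
 5  0  1  1  2  3  3  3  4  4  5  5
dp[12][10] = 5. One LCS (by backtracking along matches): 6, 4, 4, 3, 4.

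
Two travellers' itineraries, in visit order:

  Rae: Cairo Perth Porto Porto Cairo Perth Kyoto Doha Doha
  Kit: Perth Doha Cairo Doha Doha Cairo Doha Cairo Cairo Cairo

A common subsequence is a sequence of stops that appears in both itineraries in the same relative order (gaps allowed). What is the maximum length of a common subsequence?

One common subsequence of length 4: Perth at Rae[2]=Kit[1], Cairo at Rae[5]=Kit[3], Doha at Rae[8]=Kit[5], Doha at Rae[9]=Kit[7], and the DP table's final entry dp[9][10] is also 4, so no common subsequence is longer.

4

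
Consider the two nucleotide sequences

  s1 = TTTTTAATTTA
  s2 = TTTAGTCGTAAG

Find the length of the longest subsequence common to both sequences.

7

Let dp[i][j] be the LCS length of the first i bases of s1 and the first j bases of s2. dp[i][j] = dp[i-1][j-1]+1 when the i-th and j-th bases match, else max(dp[i-1][j], dp[i][j-1]).
    ·  T  T  T  A  G  T  C  G  T  A  A  G
 ·  0  0  0  0  0  0  0  0  0  0  0  0  0
 T  0  1  1  1  1  1  1  1  1  1  1  1  1
 T  0  1  2  2  2  2  2  2  2  2  2  2  2
 T  0  1  2  3  3  3  3  3  3  3  3  3  3
 T  0  1  2  3  3  3  4  4  4  4  4  4  4
 T  0  1  2  3  3  3  4  4  4  5  5  5  5
 A  0  1  2  3  4  4  4  4  4  5  6  6  6
 A  0  1  2  3  4  4  4  4  4  5  6  7  7
 T  0  1  2  3  4  4  5  5  5  5  6  7  7
 T  0  1  2  3  4  4  5  5  5  6  6  7  7
 T  0  1  2  3  4  4  5  5  5  6  6  7  7
 A  0  1  2  3  4  4  5  5  5  6  7  7  7
dp[11][12] = 7. One LCS (by backtracking along matches): TTTTTAA.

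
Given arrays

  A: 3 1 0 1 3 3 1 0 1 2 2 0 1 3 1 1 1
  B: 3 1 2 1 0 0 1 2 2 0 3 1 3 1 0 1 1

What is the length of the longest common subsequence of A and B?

Taking 3 at A[1]=B[1]; then 1 at A[2]=B[4]; then 0 at A[3]=B[5]; then 0 at A[8]=B[6]; then 1 at A[9]=B[7]; then 2 at A[10]=B[8]; then 2 at A[11]=B[9]; then 0 at A[12]=B[10]; then 1 at A[13]=B[12]; then 3 at A[14]=B[13]; then 1 at A[15]=B[14]; then 1 at A[16]=B[16]; then 1 at A[17]=B[17] gives a common subsequence of length 13. The LCS DP gives dp[17][17] = 13, so this is optimal.

13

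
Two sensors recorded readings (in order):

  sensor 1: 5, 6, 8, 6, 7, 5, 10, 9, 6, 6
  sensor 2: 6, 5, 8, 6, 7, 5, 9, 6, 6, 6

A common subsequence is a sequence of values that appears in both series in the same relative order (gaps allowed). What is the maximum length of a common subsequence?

8

Pick 5 [1,2] → 8 [3,3] → 6 [4,4] → 7 [5,5] → 5 [6,6] → 9 [8,7] → 6 [9,9] → 6 [10,10]; all 8 values appear in both, in order, and the DP table's final entry dp[10][10] is also 8, so no common subsequence is longer.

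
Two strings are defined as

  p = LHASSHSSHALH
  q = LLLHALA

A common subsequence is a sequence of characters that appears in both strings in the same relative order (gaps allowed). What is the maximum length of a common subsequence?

4

Let dp[i][j] be the LCS length of the first i characters of p and the first j characters of q. dp[i][j] = dp[i-1][j-1]+1 when the i-th and j-th characters match, else max(dp[i-1][j], dp[i][j-1]).
    ·  L  L  L  H  A  L  A
 ·  0  0  0  0  0  0  0  0
 L  0  1  1  1  1  1  1  1
 H  0  1  1  1  2  2  2  2
 A  0  1  1  1  2  3  3  3
 S  0  1  1  1  2  3  3  3
 S  0  1  1  1  2  3  3  3
 H  0  1  1  1  2  3  3  3
 S  0  1  1  1  2  3  3  3
 S  0  1  1  1  2  3  3  3
 H  0  1  1  1  2  3  3  3
 A  0  1  1  1  2  3  3  4
 L  0  1  2  2  2  3  4  4
 H  0  1  2  2  3  3  4  4
dp[12][7] = 4. One LCS (by backtracking along matches): LHAA.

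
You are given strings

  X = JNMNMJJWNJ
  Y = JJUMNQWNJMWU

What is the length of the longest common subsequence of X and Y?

6

Let dp[i][j] be the LCS length of the first i characters of X and the first j characters of Y. dp[i][j] = dp[i-1][j-1]+1 when the i-th and j-th characters match, else max(dp[i-1][j], dp[i][j-1]).
    ·  J  J  U  M  N  Q  W  N  J  M  W  U
 ·  0  0  0  0  0  0  0  0  0  0  0  0  0
 J  0  1  1  1  1  1  1  1  1  1  1  1  1
 N  0  1  1  1  1  2  2  2  2  2  2  2  2
 M  0  1  1  1  2  2  2  2  2  2  3  3  3
 N  0  1  1  1  2  3  3  3  3  3  3  3  3
 M  0  1  1  1  2  3  3  3  3  3  4  4  4
 J  0  1  2  2  2  3  3  3  3  4  4  4  4
 J  0  1  2  2  2  3  3  3  3  4  4  4  4
 W  0  1  2  2  2  3  3  4  4  4  4  5  5
 N  0  1  2  2  2  3  3  4  5  5  5  5  5
 J  0  1  2  2  2  3  3  4  5  6  6  6  6
dp[10][12] = 6. One LCS (by backtracking along matches): JMNWNJ.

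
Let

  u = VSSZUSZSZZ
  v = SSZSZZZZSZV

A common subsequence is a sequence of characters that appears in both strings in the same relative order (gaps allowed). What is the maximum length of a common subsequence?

Let dp[i][j] be the LCS length of the first i characters of u and the first j characters of v. dp[i][j] = dp[i-1][j-1]+1 when the i-th and j-th characters match, else max(dp[i-1][j], dp[i][j-1]).
    ·  S  S  Z  S  Z  Z  Z  Z  S  Z  V
 ·  0  0  0  0  0  0  0  0  0  0  0  0
 V  0  0  0  0  0  0  0  0  0  0  0  1
 S  0  1  1  1  1  1  1  1  1  1  1  1
 S  0  1  2  2  2  2  2  2  2  2  2  2
 Z  0  1  2  3  3  3  3  3  3  3  3  3
 U  0  1  2  3  3  3  3  3  3  3  3  3
 S  0  1  2  3  4  4  4  4  4  4  4  4
 Z  0  1  2  3  4  5  5  5  5  5  5  5
 S  0  1  2  3  4  5  5  5  5  6  6  6
 Z  0  1  2  3  4  5  6  6  6  6  7  7
 Z  0  1  2  3  4  5  6  7  7  7  7  7
dp[10][11] = 7. One LCS (by backtracking along matches): SSZSZSZ.

7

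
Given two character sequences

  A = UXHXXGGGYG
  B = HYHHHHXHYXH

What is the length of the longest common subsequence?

Let dp[i][j] be the LCS length of the first i characters of A and the first j characters of B. dp[i][j] = dp[i-1][j-1]+1 when the i-th and j-th characters match, else max(dp[i-1][j], dp[i][j-1]).
    ·  H  Y  H  H  H  H  X  H  Y  X  H
 ·  0  0  0  0  0  0  0  0  0  0  0  0
 U  0  0  0  0  0  0  0  0  0  0  0  0
 X  0  0  0  0  0  0  0  1  1  1  1  1
 H  0  1  1  1  1  1  1  1  2  2  2  2
 X  0  1  1  1  1  1  1  2  2  2  3  3
 X  0  1  1  1  1  1  1  2  2  2  3  3
 G  0  1  1  1  1  1  1  2  2  2  3  3
 G  0  1  1  1  1  1  1  2  2  2  3  3
 G  0  1  1  1  1  1  1  2  2  2  3  3
 Y  0  1  2  2  2  2  2  2  2  3  3  3
 G  0  1  2  2  2  2  2  2  2  3  3  3
dp[10][11] = 3. One LCS (by backtracking along matches): XHX.

3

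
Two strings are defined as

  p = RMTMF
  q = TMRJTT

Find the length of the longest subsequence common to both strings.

Pick R at p[1]=q[3] → T at p[3]=q[6]; all 2 characters appear in both, in order. The LCS DP gives dp[5][6] = 2, so this is optimal.

2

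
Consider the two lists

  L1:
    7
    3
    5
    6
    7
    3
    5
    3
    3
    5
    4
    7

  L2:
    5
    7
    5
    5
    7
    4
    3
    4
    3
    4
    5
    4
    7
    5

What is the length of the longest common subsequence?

One common subsequence of length 8: 7 (L1 #1, L2 #2) → 5 (L1 #3, L2 #4) → 7 (L1 #5, L2 #5) → 3 (L1 #6, L2 #7) → 3 (L1 #8, L2 #9) → 5 (L1 #10, L2 #11) → 4 (L1 #11, L2 #12) → 7 (L1 #12, L2 #13), and the DP table's final entry dp[12][14] is also 8, so no common subsequence is longer.

8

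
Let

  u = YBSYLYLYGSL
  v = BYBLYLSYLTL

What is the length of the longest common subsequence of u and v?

One common subsequence of length 7: Y at u[1]=v[2], B at u[2]=v[3], Y at u[4]=v[5], L at u[5]=v[6], Y at u[6]=v[8], L at u[7]=v[9], L at u[11]=v[11], and the DP table's final entry dp[11][11] is also 7, so no common subsequence is longer.

7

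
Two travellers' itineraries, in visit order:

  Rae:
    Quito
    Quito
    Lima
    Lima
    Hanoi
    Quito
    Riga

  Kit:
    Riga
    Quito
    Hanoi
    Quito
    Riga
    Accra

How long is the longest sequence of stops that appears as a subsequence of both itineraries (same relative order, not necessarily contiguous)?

4

Pick Quito [2,2]; then Hanoi [5,3]; then Quito [6,4]; then Riga [7,5]; all 4 stops appear in both, in order. The LCS DP gives dp[7][6] = 4, so this is optimal.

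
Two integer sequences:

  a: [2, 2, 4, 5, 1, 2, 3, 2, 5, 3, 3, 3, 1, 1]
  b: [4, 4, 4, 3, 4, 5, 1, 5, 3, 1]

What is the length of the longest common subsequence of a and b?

Let dp[i][j] be the LCS length of the first i values of a and the first j values of b. dp[i][j] = dp[i-1][j-1]+1 when the i-th and j-th values match, else max(dp[i-1][j], dp[i][j-1]).
    ·  4  4  4  3  4  5  1  5  3  1
 ·  0  0  0  0  0  0  0  0  0  0  0
 2  0  0  0  0  0  0  0  0  0  0  0
 2  0  0  0  0  0  0  0  0  0  0  0
 4  0  1  1  1  1  1  1  1  1  1  1
 5  0  1  1  1  1  1  2  2  2  2  2
 1  0  1  1  1  1  1  2  3  3  3  3
 2  0  1  1  1  1  1  2  3  3  3  3
 3  0  1  1  1  2  2  2  3  3  4  4
 2  0  1  1  1  2  2  2  3  3  4  4
 5  0  1  1  1  2  2  3  3  4  4  4
 3  0  1  1  1  2  2  3  3  4  5  5
 3  0  1  1  1  2  2  3  3  4  5  5
 3  0  1  1  1  2  2  3  3  4  5  5
 1  0  1  1  1  2  2  3  4  4  5  6
 1  0  1  1  1  2  2  3  4  4  5  6
dp[14][10] = 6. One LCS (by backtracking along matches): 4, 5, 1, 5, 3, 1.

6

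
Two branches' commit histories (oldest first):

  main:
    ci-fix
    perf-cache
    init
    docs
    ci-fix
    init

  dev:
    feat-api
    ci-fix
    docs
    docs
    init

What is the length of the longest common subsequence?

3

Pick ci-fix at main[1]=dev[2]; then docs at main[4]=dev[4]; then init at main[6]=dev[5]; all 3 commits appear in both, in order. Since dp[6][5] = 3, nothing longer is possible.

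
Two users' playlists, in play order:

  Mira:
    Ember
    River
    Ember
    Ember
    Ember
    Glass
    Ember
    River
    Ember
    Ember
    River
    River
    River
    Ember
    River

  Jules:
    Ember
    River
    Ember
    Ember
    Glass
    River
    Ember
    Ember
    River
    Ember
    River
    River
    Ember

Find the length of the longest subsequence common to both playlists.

Match Ember (Mira #1, Jules #1), then River (Mira #2, Jules #2), then Ember (Mira #4, Jules #3), then Ember (Mira #5, Jules #4), then Glass (Mira #6, Jules #5), then River (Mira #8, Jules #6), then Ember (Mira #9, Jules #7), then Ember (Mira #10, Jules #8), then River (Mira #11, Jules #9), then River (Mira #12, Jules #11), then River (Mira #13, Jules #12), then Ember (Mira #14, Jules #13) — 12 songs in the same relative order in both. Since dp[15][13] = 12, nothing longer is possible.

12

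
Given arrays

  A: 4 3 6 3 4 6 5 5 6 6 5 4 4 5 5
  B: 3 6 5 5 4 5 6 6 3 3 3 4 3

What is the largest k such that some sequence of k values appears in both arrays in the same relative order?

7

Match 3 at A[2]=B[1], then 6 at A[3]=B[2], then 4 at A[5]=B[5], then 5 at A[8]=B[6], then 6 at A[9]=B[7], then 6 at A[10]=B[8], then 4 at A[12]=B[12] — 7 values in the same relative order in both. Since dp[15][13] = 7, nothing longer is possible.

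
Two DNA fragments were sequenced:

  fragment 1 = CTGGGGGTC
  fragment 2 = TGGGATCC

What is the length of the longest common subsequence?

6

Let dp[i][j] be the LCS length of the first i bases of fragment 1 and the first j bases of fragment 2. dp[i][j] = dp[i-1][j-1]+1 when the i-th and j-th bases match, else max(dp[i-1][j], dp[i][j-1]).
    ·  T  G  G  G  A  T  C  C
 ·  0  0  0  0  0  0  0  0  0
 C  0  0  0  0  0  0  0  1  1
 T  0  1  1  1  1  1  1  1  1
 G  0  1  2  2  2  2  2  2  2
 G  0  1  2  3  3  3  3  3  3
 G  0  1  2  3  4  4  4  4  4
 G  0  1  2  3  4  4  4  4  4
 G  0  1  2  3  4  4  4  4  4
 T  0  1  2  3  4  4  5  5  5
 C  0  1  2  3  4  4  5  6  6
dp[9][8] = 6. One LCS (by backtracking along matches): TGGGTC.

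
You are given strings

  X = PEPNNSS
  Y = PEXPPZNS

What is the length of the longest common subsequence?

Match P (X #1, Y #1), then E (X #2, Y #2), then P (X #3, Y #5), then N (X #5, Y #7), then S (X #7, Y #8) — 5 characters in the same relative order in both. dp[7][8] = 5 confirms this is the maximum.

5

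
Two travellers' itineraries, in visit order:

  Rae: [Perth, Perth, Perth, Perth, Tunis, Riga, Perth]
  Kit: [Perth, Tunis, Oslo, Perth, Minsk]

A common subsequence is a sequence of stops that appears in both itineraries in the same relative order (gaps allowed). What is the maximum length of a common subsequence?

One common subsequence of length 3: Perth (Rae #4, Kit #1) → Tunis (Rae #5, Kit #2) → Perth (Rae #7, Kit #4). The LCS DP gives dp[7][5] = 3, so this is optimal.

3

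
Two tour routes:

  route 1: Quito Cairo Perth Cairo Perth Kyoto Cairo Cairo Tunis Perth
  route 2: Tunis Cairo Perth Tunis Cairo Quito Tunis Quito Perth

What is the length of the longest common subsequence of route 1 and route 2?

5

Pick Cairo [2,2] → Perth [3,3] → Cairo [4,5] → Tunis [9,7] → Perth [10,9]; all 5 stops appear in both, in order. The LCS DP gives dp[10][9] = 5, so this is optimal.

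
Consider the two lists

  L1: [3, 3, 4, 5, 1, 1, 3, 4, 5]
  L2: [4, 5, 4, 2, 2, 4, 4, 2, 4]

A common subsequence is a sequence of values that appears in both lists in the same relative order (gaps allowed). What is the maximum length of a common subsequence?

Let dp[i][j] be the LCS length of the first i values of L1 and the first j values of L2. dp[i][j] = dp[i-1][j-1]+1 when the i-th and j-th values match, else max(dp[i-1][j], dp[i][j-1]).
    ·  4  5  4  2  2  4  4  2  4
 ·  0  0  0  0  0  0  0  0  0  0
 3  0  0  0  0  0  0  0  0  0  0
 3  0  0  0  0  0  0  0  0  0  0
 4  0  1  1  1  1  1  1  1  1  1
 5  0  1  2  2  2  2  2  2  2  2
 1  0  1  2  2  2  2  2  2  2  2
 1  0  1  2  2  2  2  2  2  2  2
 3  0  1  2  2  2  2  2  2  2  2
 4  0  1  2  3  3  3  3  3  3  3
 5  0  1  2  3  3  3  3  3  3  3
dp[9][9] = 3. One LCS (by backtracking along matches): 4, 5, 4.

3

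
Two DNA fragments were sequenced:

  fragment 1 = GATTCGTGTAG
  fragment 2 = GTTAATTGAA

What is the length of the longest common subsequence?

6

Pick G (fragment 1 #1, fragment 2 #1), then A (fragment 1 #2, fragment 2 #5), then T (fragment 1 #3, fragment 2 #6), then T (fragment 1 #4, fragment 2 #7), then G (fragment 1 #6, fragment 2 #8), then A (fragment 1 #10, fragment 2 #10); all 6 bases appear in both, in order. The LCS DP gives dp[11][10] = 6, so this is optimal.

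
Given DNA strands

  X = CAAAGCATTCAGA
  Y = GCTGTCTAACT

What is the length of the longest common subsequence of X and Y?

Match G (X #5, Y #1), then C (X #6, Y #2), then T (X #8, Y #3), then T (X #9, Y #5), then C (X #10, Y #6), then A (X #11, Y #8), then A (X #13, Y #9) — 7 bases in the same relative order in both. Since dp[13][11] = 7, nothing longer is possible.

7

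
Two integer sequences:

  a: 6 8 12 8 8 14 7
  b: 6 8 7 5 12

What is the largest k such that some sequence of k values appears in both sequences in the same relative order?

3

Pick 6 (a #1, b #1); then 8 (a #2, b #2); then 12 (a #3, b #5); all 3 values appear in both, in order. dp[7][5] = 3 confirms this is the maximum.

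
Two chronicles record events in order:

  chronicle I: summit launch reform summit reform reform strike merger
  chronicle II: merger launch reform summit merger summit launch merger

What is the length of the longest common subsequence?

4

Taking launch (chronicle I #2, chronicle II #2), reform (chronicle I #3, chronicle II #3), summit (chronicle I #4, chronicle II #6), merger (chronicle I #8, chronicle II #8) gives a common subsequence of length 4. The LCS DP gives dp[8][8] = 4, so this is optimal.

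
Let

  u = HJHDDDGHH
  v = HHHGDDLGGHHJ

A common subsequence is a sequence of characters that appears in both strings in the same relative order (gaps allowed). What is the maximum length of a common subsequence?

7

One common subsequence of length 7: H [1,2], H [3,3], D [4,5], D [5,6], G [7,9], H [8,10], H [9,11]. dp[9][12] = 7 confirms this is the maximum.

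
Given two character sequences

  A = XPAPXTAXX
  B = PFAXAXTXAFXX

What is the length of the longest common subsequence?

One common subsequence of length 7: X at A[1]=B[4]; then A at A[3]=B[5]; then X at A[5]=B[6]; then T at A[6]=B[7]; then A at A[7]=B[9]; then X at A[8]=B[11]; then X at A[9]=B[12]. The LCS DP gives dp[9][12] = 7, so this is optimal.

7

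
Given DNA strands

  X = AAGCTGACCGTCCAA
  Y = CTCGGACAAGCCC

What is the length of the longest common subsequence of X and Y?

One common subsequence of length 8: C at X[4]=Y[1] → T at X[5]=Y[2] → G at X[6]=Y[5] → A at X[7]=Y[6] → C at X[8]=Y[7] → C at X[9]=Y[11] → C at X[12]=Y[12] → C at X[13]=Y[13]. dp[15][13] = 8 confirms this is the maximum.

8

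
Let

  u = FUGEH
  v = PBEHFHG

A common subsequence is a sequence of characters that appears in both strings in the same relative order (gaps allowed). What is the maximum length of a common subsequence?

2

Pick F [1,5] → G [3,7]; all 2 characters appear in both, in order. Since dp[5][7] = 2, nothing longer is possible.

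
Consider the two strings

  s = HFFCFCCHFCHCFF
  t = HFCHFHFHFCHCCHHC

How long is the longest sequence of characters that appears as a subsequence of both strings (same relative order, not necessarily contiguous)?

Taking H [1,6], then F [2,7], then F [3,9], then C [4,10], then C [6,12], then C [7,13], then H [8,14], then H [11,15], then C [12,16] gives a common subsequence of length 9. Since dp[14][16] = 9, nothing longer is possible.

9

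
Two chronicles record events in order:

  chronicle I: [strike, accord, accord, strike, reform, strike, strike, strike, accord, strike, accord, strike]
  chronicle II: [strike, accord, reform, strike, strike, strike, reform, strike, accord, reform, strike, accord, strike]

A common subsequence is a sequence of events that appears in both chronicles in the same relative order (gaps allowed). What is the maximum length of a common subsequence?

Match strike at chronicle I[1]=chronicle II[1] → accord at chronicle I[2]=chronicle II[2] → strike at chronicle I[4]=chronicle II[4] → strike at chronicle I[6]=chronicle II[5] → strike at chronicle I[7]=chronicle II[6] → strike at chronicle I[8]=chronicle II[8] → accord at chronicle I[9]=chronicle II[9] → strike at chronicle I[10]=chronicle II[11] → accord at chronicle I[11]=chronicle II[12] → strike at chronicle I[12]=chronicle II[13] — 10 events in the same relative order in both, and the DP table's final entry dp[12][13] is also 10, so no common subsequence is longer.

10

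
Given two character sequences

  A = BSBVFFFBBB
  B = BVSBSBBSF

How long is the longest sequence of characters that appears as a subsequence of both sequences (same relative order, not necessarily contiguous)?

Match B [1,1]; then S [2,3]; then B [3,4]; then B [8,6]; then B [9,7] — 5 characters in the same relative order in both. The LCS DP gives dp[10][9] = 5, so this is optimal.

5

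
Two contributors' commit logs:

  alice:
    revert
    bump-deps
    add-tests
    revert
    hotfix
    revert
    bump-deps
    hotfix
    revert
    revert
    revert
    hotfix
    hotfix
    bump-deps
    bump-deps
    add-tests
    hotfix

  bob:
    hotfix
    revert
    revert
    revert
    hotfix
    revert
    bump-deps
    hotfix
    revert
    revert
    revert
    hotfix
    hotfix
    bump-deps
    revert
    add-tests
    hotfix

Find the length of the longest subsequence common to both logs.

14

Pick revert at alice[1]=bob[3], then revert at alice[4]=bob[4], then hotfix at alice[5]=bob[5], then revert at alice[6]=bob[6], then bump-deps at alice[7]=bob[7], then hotfix at alice[8]=bob[8], then revert at alice[9]=bob[9], then revert at alice[10]=bob[10], then revert at alice[11]=bob[11], then hotfix at alice[12]=bob[12], then hotfix at alice[13]=bob[13], then bump-deps at alice[14]=bob[14], then add-tests at alice[16]=bob[16], then hotfix at alice[17]=bob[17]; all 14 commits appear in both, in order. dp[17][17] = 14 confirms this is the maximum.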